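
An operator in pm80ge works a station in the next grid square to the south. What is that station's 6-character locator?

PM80gd

Latitude subsquare e = 4; −1 → 3 = d.
The longitude characters are unchanged.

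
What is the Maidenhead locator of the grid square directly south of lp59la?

Latitude subsquare a = 0; −1 → -1, wraps to 23 = x, carry into square.
Latitude square 9; −1 → 8.
The longitude characters are unchanged.

LP58lx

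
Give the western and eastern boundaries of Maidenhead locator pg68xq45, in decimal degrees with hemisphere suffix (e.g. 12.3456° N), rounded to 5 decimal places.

133.95000° E, 133.95833° E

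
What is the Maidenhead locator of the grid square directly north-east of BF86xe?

Longitude subsquare x = 23; +1 → 24, wraps to 0 = a, carry into square.
Longitude square 8; +1 → 9.
Latitude subsquare e = 4; +1 → 5 = f.

BF96af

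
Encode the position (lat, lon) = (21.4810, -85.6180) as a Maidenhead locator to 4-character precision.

EL71

Offset from 180°W / 90°S: lon 94.38°, lat 111.48°.
Field: 94.38/20 → 4 → E, 111.48/10 → 11 → L; chars EL.
Square: 14.38/2 → 7, 1.48/1 → 1; chars 71.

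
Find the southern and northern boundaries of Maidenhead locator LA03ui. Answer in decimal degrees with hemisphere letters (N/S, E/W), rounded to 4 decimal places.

86.6667° S, 86.6250° S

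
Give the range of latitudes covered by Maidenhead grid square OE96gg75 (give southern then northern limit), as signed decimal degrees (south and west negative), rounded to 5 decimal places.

-43.72917, -43.72500

Field O=14, E=4: +14·20° lon, +4·10° lat → SW at lon 100°, lat -50°.
Square 9, 6: +9·2° lon, +6·1° lat → SW at lon 118°, lat -44°.
Subsquare g=6, g=6: +6·0.0833333° lon, +6·0.0416667° lat → SW at lon 118.5°, lat -43.75°.
Extended square 7, 5: +7·0.00833333° lon, +5·0.00416667° lat → SW at lon 118.558°, lat -43.7292°.
Cell spans 0.00833333° lon × 0.00416667° lat.
south -43.72917, north -43.72500.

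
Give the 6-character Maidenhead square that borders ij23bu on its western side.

IJ23au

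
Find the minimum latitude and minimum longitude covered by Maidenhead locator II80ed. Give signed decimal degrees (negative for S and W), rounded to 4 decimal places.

Field I=8, I=8: +8·20° lon, +8·10° lat → SW at lon -20°, lat -10°.
Square 8, 0: +8·2° lon, +0·1° lat → SW at lon -4°, lat -10°.
Subsquare e=4, d=3: +4·0.0833333° lon, +3·0.0416667° lat → SW at lon -3.66667°, lat -9.875°.
latitude -9.8750, longitude -3.6667.

-9.8750, -3.6667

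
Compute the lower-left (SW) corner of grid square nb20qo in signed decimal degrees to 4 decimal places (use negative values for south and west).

Field N=13, B=1: +13·20° lon, +1·10° lat → SW at lon 80°, lat -80°.
Square 2, 0: +2·2° lon, +0·1° lat → SW at lon 84°, lat -80°.
Subsquare q=16, o=14: +16·0.0833333° lon, +14·0.0416667° lat → SW at lon 85.3333°, lat -79.4167°.
latitude -79.4167, longitude 85.3333.

-79.4167, 85.3333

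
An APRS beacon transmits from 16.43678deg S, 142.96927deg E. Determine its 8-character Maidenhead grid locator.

Add 180° to longitude and 90° to latitude: 322.96927, 73.56322.
Field: 322.96927/20 → 16 → Q, 73.56322/10 → 7 → H; chars QH.
Square: 2.96927/2 → 1, 3.56322/1 → 3; chars 13.
Subsquare: 0.96927/0.0833333 → 11 → l, 0.56322/0.0416667 → 13 → n; chars ln.
Extended square: 0.05260/0.00833333 → 6, 0.02155/0.00416667 → 5; chars 65.

QH13ln65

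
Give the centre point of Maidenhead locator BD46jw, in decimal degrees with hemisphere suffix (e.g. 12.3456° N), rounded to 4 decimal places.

53.0625° S, 151.2083° W

Field B=1, D=3: +1·20° lon, +3·10° lat → SW at lon -160°, lat -60°.
Square 4, 6: +4·2° lon, +6·1° lat → SW at lon -152°, lat -54°.
Subsquare j=9, w=22: +9·0.0833333° lon, +22·0.0416667° lat → SW at lon -151.25°, lat -53.0833°.
Cell spans 0.0833333° lon × 0.0416667° lat. Centre is SW corner plus half of each.
latitude 53.0625° S, longitude 151.2083° W.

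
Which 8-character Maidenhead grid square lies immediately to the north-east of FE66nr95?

FE66or06

Longitude extended square 9; +1 → 10, wraps to 0, carry into subsquare.
Longitude subsquare n = 13; +1 → 14 = o.
Latitude extended square 5; +1 → 6.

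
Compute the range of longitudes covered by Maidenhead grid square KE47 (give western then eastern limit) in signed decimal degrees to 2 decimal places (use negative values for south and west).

28.00, 30.00

Field K=10, E=4: +10·20° lon, +4·10° lat → SW at lon 20°, lat -50°.
Square 4, 7: +4·2° lon, +7·1° lat → SW at lon 28°, lat -43°.
Cell spans 2° lon × 1° lat.
west 28.00, east 30.00.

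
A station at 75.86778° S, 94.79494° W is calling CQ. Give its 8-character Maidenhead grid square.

Add 180° to longitude and 90° to latitude: 85.20506, 14.13222.
Field: lon ⌊85.20506/20⌋ = 4 → E; lat ⌊14.13222/10⌋ = 1 → B.
Square: lon ⌊5.20506/2⌋ = 2; lat ⌊4.13222/1⌋ = 4.
Subsquare: lon ⌊1.20506/0.0833333⌋ = 14 → o; lat ⌊0.13222/0.0416667⌋ = 3 → d.
Extended square: lon ⌊0.03839/0.00833333⌋ = 4; lat ⌊0.00722/0.00416667⌋ = 1.

EB24od41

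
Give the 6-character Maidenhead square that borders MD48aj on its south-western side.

Longitude subsquare a = 0; −1 → -1, wraps to 23 = x, carry into square.
Longitude square 4; −1 → 3.
Latitude subsquare j = 9; −1 → 8 = i.

MD38xi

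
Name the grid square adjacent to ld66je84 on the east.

LD66je94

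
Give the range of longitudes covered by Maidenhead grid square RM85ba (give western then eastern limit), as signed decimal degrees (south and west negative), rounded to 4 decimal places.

176.0833, 176.1667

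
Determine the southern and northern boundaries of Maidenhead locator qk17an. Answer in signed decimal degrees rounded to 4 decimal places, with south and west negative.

Field Q=16, K=10: +16·20° lon, +10·10° lat → SW at lon 140°, lat 10°.
Square 1, 7: +1·2° lon, +7·1° lat → SW at lon 142°, lat 17°.
Subsquare a=0, n=13: +0·0.0833333° lon, +13·0.0416667° lat → SW at lon 142°, lat 17.5417°.
Cell spans 0.0833333° lon × 0.0416667° lat.
south 17.5417, north 17.5833.

17.5417, 17.5833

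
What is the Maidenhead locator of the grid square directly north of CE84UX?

CE85ua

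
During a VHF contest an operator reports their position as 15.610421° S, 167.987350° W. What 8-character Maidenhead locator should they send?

Shift to the Maidenhead origin (180°W, 90°S): lon 12.01265, lat 74.38958.
Field: 12.01265/20 → 0 → A, 74.38958/10 → 7 → H; chars AH.
Square: 12.01265/2 → 6, 4.38958/1 → 4; chars 64.
Subsquare: 0.01265/0.0833333 → 0 → a, 0.38958/0.0416667 → 9 → j; chars aj.
Extended square: 0.01265/0.00833333 → 1, 0.01458/0.00416667 → 3; chars 13.

AH64aj13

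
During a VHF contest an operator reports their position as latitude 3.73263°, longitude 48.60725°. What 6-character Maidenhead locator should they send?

Offset from 180°W / 90°S: lon 228.6072°, lat 93.7326°.
Field: 228.6072/20 → 11 → L, 93.7326/10 → 9 → J; chars LJ.
Square: 8.6072/2 → 4, 3.7326/1 → 3; chars 43.
Subsquare: 0.6072/0.0833333 → 7 → h, 0.7326/0.0416667 → 17 → r; chars hr.

LJ43hr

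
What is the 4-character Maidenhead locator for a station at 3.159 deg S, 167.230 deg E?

RI36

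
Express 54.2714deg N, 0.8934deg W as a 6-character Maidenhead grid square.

IO94ng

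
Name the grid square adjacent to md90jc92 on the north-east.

Longitude extended square 9; +1 → 10, wraps to 0, carry into subsquare.
Longitude subsquare j = 9; +1 → 10 = k.
Latitude extended square 2; +1 → 3.

MD90kc03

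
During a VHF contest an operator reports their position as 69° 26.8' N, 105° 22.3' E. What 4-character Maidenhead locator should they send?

OP29

Offset from 180°W / 90°S: lon 285.37°, lat 159.45°.
Field: 285.37/20 → 14 → O, 159.45/10 → 15 → P; chars OP.
Square: 5.37/2 → 2, 9.45/1 → 9; chars 29.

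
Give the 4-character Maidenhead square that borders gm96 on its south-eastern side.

HM05

Longitude square 9; +1 → 10, wraps to 0, carry into field.
Longitude field G = 6; +1 → 7 = H.
Latitude square 6; −1 → 5.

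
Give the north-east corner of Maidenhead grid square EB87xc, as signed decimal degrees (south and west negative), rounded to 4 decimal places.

Field E=4, B=1: +4·20° lon, +1·10° lat → SW at lon -100°, lat -80°.
Square 8, 7: +8·2° lon, +7·1° lat → SW at lon -84°, lat -73°.
Subsquare x=23, c=2: +23·0.0833333° lon, +2·0.0416667° lat → SW at lon -82.0833°, lat -72.9167°.
Cell spans 0.0833333° lon × 0.0416667° lat. NE corner is SW corner plus one full cell.
latitude -72.8750, longitude -82.0000.

-72.8750, -82.0000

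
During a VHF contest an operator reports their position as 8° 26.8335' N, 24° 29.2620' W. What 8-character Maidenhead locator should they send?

HJ78sk17

Shift to the Maidenhead origin (180°W, 90°S): lon 155.51230, lat 98.44723.
Field: 155.51230/20 → 7 → H, 98.44723/10 → 9 → J; chars HJ.
Square: 15.51230/2 → 7, 8.44723/1 → 8; chars 78.
Subsquare: 1.51230/0.0833333 → 18 → s, 0.44723/0.0416667 → 10 → k; chars sk.
Extended square: 0.01230/0.00833333 → 1, 0.03056/0.00416667 → 7; chars 17.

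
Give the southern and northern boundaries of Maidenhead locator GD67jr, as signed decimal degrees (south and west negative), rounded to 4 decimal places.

-52.2917, -52.2500

Field G=6, D=3: +6·20° lon, +3·10° lat → SW at lon -60°, lat -60°.
Square 6, 7: +6·2° lon, +7·1° lat → SW at lon -48°, lat -53°.
Subsquare j=9, r=17: +9·0.0833333° lon, +17·0.0416667° lat → SW at lon -47.25°, lat -52.2917°.
Cell spans 0.0833333° lon × 0.0416667° lat.
south -52.2917, north -52.2500.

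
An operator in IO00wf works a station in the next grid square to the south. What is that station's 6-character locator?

IO00we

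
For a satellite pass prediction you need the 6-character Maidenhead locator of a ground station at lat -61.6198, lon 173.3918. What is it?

RC68qj

Shift to the Maidenhead origin (180°W, 90°S): lon 353.3918, lat 28.3802.
Field (20°×10°, letters A–R): 353.3918/20 → 17 → R, 28.3802/10 → 2 → C; chars RC.
Square (2°×1°, digits 0–9): 13.3918/2 → 6, 8.3802/1 → 8; chars 68.
Subsquare (5′×2.5′, letters a–x): 1.3918/0.0833333 → 16 → q, 0.3802/0.0416667 → 9 → j; chars qj.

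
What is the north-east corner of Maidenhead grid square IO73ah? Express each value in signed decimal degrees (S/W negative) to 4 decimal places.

53.3333, -5.9167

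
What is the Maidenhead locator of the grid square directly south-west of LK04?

KK93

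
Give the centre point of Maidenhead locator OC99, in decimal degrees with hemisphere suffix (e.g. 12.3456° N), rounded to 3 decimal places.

60.500° S, 119.000° E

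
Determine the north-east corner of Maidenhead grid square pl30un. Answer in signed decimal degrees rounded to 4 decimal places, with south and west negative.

20.5833, 127.7500

Field P=15, L=11: +15·20° lon, +11·10° lat → SW at lon 120°, lat 20°.
Square 3, 0: +3·2° lon, +0·1° lat → SW at lon 126°, lat 20°.
Subsquare u=20, n=13: +20·0.0833333° lon, +13·0.0416667° lat → SW at lon 127.667°, lat 20.5417°.
Cell spans 0.0833333° lon × 0.0416667° lat. NE corner is SW corner plus one full cell.
latitude 20.5833, longitude 127.7500.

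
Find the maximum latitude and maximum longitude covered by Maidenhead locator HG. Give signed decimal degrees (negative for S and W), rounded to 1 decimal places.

Field H=7, G=6: +7·20° lon, +6·10° lat → SW at lon -40°, lat -30°.
Cell spans 20° lon × 10° lat. NE corner is SW corner plus one full cell.
latitude -20.0, longitude -20.0.

-20.0, -20.0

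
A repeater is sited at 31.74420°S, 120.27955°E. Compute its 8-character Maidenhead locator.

Offset from 180°W / 90°S: lon 300.27955°, lat 58.25580°.
Field: 300.27955/20 → 15 → P, 58.25580/10 → 5 → F; chars PF.
Square: 0.27955/2 → 0, 8.25580/1 → 8; chars 08.
Subsquare: 0.27955/0.0833333 → 3 → d, 0.25580/0.0416667 → 6 → g; chars dg.
Extended square: 0.02955/0.00833333 → 3, 0.00580/0.00416667 → 1; chars 31.

PF08dg31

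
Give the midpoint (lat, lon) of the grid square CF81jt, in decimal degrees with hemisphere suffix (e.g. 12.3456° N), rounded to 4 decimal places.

38.1875° S, 123.2083° W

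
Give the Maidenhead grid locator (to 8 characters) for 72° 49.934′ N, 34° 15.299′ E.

Add 180° to longitude and 90° to latitude: 214.25498, 162.83223.
Field (20°×10°, letters A–R): lon ⌊214.25498/20⌋ = 10 → K; lat ⌊162.83223/10⌋ = 16 → Q.
Square (2°×1°, digits 0–9): lon ⌊14.25498/2⌋ = 7; lat ⌊2.83223/1⌋ = 2.
Subsquare (5′×2.5′, letters a–x): lon ⌊0.25498/0.0833333⌋ = 3 → d; lat ⌊0.83223/0.0416667⌋ = 19 → t.
Extended square (30″×15″, digits 0–9): lon ⌊0.00498/0.00833333⌋ = 0; lat ⌊0.04057/0.00416667⌋ = 9.

KQ72dt09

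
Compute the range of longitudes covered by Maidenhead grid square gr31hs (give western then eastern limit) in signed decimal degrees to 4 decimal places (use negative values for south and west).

-53.4167, -53.3333

Field G=6, R=17: +6·20° lon, +17·10° lat → SW at lon -60°, lat 80°.
Square 3, 1: +3·2° lon, +1·1° lat → SW at lon -54°, lat 81°.
Subsquare h=7, s=18: +7·0.0833333° lon, +18·0.0416667° lat → SW at lon -53.4167°, lat 81.75°.
Cell spans 0.0833333° lon × 0.0416667° lat.
west -53.4167, east -53.3333.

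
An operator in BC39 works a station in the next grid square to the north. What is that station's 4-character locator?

Latitude square 9; +1 → 10, wraps to 0, carry into field.
Latitude field C = 2; +1 → 3 = D.
The longitude characters are unchanged.

BD30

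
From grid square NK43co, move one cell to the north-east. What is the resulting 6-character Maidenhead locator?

Longitude subsquare c = 2; +1 → 3 = d.
Latitude subsquare o = 14; +1 → 15 = p.

NK43dp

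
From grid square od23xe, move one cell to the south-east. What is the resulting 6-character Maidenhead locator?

OD33ad

Longitude subsquare x = 23; +1 → 24, wraps to 0 = a, carry into square.
Longitude square 2; +1 → 3.
Latitude subsquare e = 4; −1 → 3 = d.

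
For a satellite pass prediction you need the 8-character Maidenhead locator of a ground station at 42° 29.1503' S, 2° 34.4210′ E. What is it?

Shift to the Maidenhead origin (180°W, 90°S): lon 182.57368, lat 47.51416.
Field (20°×10°, letters A–R): 182.57368/20 → 9 → J, 47.51416/10 → 4 → E; chars JE.
Square (2°×1°, digits 0–9): 2.57368/2 → 1, 7.51416/1 → 7; chars 17.
Subsquare (5′×2.5′, letters a–x): 0.57368/0.0833333 → 6 → g, 0.51416/0.0416667 → 12 → m; chars gm.
Extended square (30″×15″, digits 0–9): 0.07368/0.00833333 → 8, 0.01416/0.00416667 → 3; chars 83.

JE17gm83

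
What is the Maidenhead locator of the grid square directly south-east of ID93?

JD02

Longitude square 9; +1 → 10, wraps to 0, carry into field.
Longitude field I = 8; +1 → 9 = J.
Latitude square 3; −1 → 2.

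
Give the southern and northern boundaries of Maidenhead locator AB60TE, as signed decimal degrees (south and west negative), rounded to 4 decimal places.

-79.8333, -79.7917

Field A=0, B=1: +0·20° lon, +1·10° lat → SW at lon -180°, lat -80°.
Square 6, 0: +6·2° lon, +0·1° lat → SW at lon -168°, lat -80°.
Subsquare t=19, e=4: +19·0.0833333° lon, +4·0.0416667° lat → SW at lon -166.417°, lat -79.8333°.
Cell spans 0.0833333° lon × 0.0416667° lat.
south -79.8333, north -79.7917.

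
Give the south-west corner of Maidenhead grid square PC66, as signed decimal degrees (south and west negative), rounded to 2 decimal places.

Field P=15, C=2: +15·20° lon, +2·10° lat → SW at lon 120°, lat -70°.
Square 6, 6: +6·2° lon, +6·1° lat → SW at lon 132°, lat -64°.
latitude -64.00, longitude 132.00.

-64.00, 132.00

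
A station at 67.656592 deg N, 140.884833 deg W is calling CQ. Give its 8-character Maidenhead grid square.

BP97np37

Offset from 180°W / 90°S: lon 39.11517°, lat 157.65659°.
Field: lon ⌊39.11517/20⌋ = 1 → B; lat ⌊157.65659/10⌋ = 15 → P.
Square: lon ⌊19.11517/2⌋ = 9; lat ⌊7.65659/1⌋ = 7.
Subsquare: lon ⌊1.11517/0.0833333⌋ = 13 → n; lat ⌊0.65659/0.0416667⌋ = 15 → p.
Extended square: lon ⌊0.03183/0.00833333⌋ = 3; lat ⌊0.03159/0.00416667⌋ = 7.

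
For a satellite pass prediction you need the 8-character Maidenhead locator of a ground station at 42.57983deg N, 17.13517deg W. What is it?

IN12kn39

Offset from 180°W / 90°S: lon 162.86483°, lat 132.57983°.
Field: 162.86483/20 → 8 → I, 132.57983/10 → 13 → N; chars IN.
Square: 2.86483/2 → 1, 2.57983/1 → 2; chars 12.
Subsquare: 0.86483/0.0833333 → 10 → k, 0.57983/0.0416667 → 13 → n; chars kn.
Extended square: 0.03150/0.00833333 → 3, 0.03816/0.00416667 → 9; chars 39.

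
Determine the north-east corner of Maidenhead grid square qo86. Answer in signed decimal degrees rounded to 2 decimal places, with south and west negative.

57.00, 158.00

Field Q=16, O=14: +16·20° lon, +14·10° lat → SW at lon 140°, lat 50°.
Square 8, 6: +8·2° lon, +6·1° lat → SW at lon 156°, lat 56°.
Cell spans 2° lon × 1° lat. NE corner is SW corner plus one full cell.
latitude 57.00, longitude 158.00.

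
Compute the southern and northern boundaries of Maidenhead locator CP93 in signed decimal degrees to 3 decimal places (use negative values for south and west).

63.000, 64.000

Field C=2, P=15: +2·20° lon, +15·10° lat → SW at lon -140°, lat 60°.
Square 9, 3: +9·2° lon, +3·1° lat → SW at lon -122°, lat 63°.
Cell spans 2° lon × 1° lat.
south 63.000, north 64.000.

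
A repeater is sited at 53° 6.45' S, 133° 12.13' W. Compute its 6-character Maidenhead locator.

Shift to the Maidenhead origin (180°W, 90°S): lon 46.7978, lat 36.8925.
Field: lon ⌊46.7978/20⌋ = 2 → C; lat ⌊36.8925/10⌋ = 3 → D.
Square: lon ⌊6.7978/2⌋ = 3; lat ⌊6.8925/1⌋ = 6.
Subsquare: lon ⌊0.7978/0.0833333⌋ = 9 → j; lat ⌊0.8925/0.0416667⌋ = 21 → v.

CD36jv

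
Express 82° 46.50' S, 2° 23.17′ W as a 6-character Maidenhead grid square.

Shift to the Maidenhead origin (180°W, 90°S): lon 177.6138, lat 7.2250.
Field: 177.6138/20 → 8 → I, 7.2250/10 → 0 → A; chars IA.
Square: 17.6138/2 → 8, 7.2250/1 → 7; chars 87.
Subsquare: 1.6138/0.0833333 → 19 → t, 0.2250/0.0416667 → 5 → f; chars tf.

IA87tf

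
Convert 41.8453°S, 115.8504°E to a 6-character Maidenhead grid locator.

OE78wd

Add 180° to longitude and 90° to latitude: 295.8504, 48.1547.
Field: 295.8504/20 → 14 → O, 48.1547/10 → 4 → E; chars OE.
Square: 15.8504/2 → 7, 8.1547/1 → 8; chars 78.
Subsquare: 1.8504/0.0833333 → 22 → w, 0.1547/0.0416667 → 3 → d; chars wd.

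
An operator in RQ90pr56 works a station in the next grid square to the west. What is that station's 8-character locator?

RQ90pr46

Longitude extended square 5; −1 → 4.
The latitude characters are unchanged.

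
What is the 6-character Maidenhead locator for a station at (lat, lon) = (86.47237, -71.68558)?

FR46dl

Add 180° to longitude and 90° to latitude: 108.3144, 176.4724.
Field (20°×10°, letters A–R): 108.3144/20 → 5 → F, 176.4724/10 → 17 → R; chars FR.
Square (2°×1°, digits 0–9): 8.3144/2 → 4, 6.4724/1 → 6; chars 46.
Subsquare (5′×2.5′, letters a–x): 0.3144/0.0833333 → 3 → d, 0.4724/0.0416667 → 11 → l; chars dl.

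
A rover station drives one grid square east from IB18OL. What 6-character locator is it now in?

Longitude subsquare o = 14; +1 → 15 = p.
The latitude characters are unchanged.

IB18pl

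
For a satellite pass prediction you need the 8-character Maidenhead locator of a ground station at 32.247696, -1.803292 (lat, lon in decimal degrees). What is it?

IM92cf39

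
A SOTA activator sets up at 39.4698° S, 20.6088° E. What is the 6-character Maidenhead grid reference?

KF00hm

Add 180° to longitude and 90° to latitude: 200.6088, 50.5302.
Field: lon ⌊200.6088/20⌋ = 10 → K; lat ⌊50.5302/10⌋ = 5 → F.
Square: lon ⌊0.6088/2⌋ = 0; lat ⌊0.5302/1⌋ = 0.
Subsquare: lon ⌊0.6088/0.0833333⌋ = 7 → h; lat ⌊0.5302/0.0416667⌋ = 12 → m.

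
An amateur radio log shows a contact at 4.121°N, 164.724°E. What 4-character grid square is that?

Add 180° to longitude and 90° to latitude: 344.72, 94.12.
Field (20°×10°, letters A–R): lon ⌊344.72/20⌋ = 17 → R; lat ⌊94.12/10⌋ = 9 → J.
Square (2°×1°, digits 0–9): lon ⌊4.72/2⌋ = 2; lat ⌊4.12/1⌋ = 4.

RJ24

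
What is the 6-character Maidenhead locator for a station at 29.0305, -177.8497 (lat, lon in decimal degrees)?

AL19ba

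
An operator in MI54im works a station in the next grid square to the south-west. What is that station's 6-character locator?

Longitude subsquare i = 8; −1 → 7 = h.
Latitude subsquare m = 12; −1 → 11 = l.

MI54hl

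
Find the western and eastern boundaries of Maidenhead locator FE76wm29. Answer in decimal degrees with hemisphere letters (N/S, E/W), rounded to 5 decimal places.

64.15000° W, 64.14167° W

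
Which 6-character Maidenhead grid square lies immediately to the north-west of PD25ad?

Longitude subsquare a = 0; −1 → -1, wraps to 23 = x, carry into square.
Longitude square 2; −1 → 1.
Latitude subsquare d = 3; +1 → 4 = e.

PD15xe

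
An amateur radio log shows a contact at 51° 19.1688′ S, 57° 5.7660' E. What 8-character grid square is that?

LD88nq13

Add 180° to longitude and 90° to latitude: 237.09610, 38.68052.
Field: 237.09610/20 → 11 → L, 38.68052/10 → 3 → D; chars LD.
Square: 17.09610/2 → 8, 8.68052/1 → 8; chars 88.
Subsquare: 1.09610/0.0833333 → 13 → n, 0.68052/0.0416667 → 16 → q; chars nq.
Extended square: 0.01277/0.00833333 → 1, 0.01385/0.00416667 → 3; chars 13.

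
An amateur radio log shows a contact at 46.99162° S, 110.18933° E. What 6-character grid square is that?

OE53ca

Shift to the Maidenhead origin (180°W, 90°S): lon 290.1893, lat 43.0084.
Field: lon ⌊290.1893/20⌋ = 14 → O; lat ⌊43.0084/10⌋ = 4 → E.
Square: lon ⌊10.1893/2⌋ = 5; lat ⌊3.0084/1⌋ = 3.
Subsquare: lon ⌊0.1893/0.0833333⌋ = 2 → c; lat ⌊0.0084/0.0416667⌋ = 0 → a.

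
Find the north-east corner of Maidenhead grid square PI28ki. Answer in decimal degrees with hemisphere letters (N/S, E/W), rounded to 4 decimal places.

Field P=15, I=8: +15·20° lon, +8·10° lat → SW at lon 120°, lat -10°.
Square 2, 8: +2·2° lon, +8·1° lat → SW at lon 124°, lat -2°.
Subsquare k=10, i=8: +10·0.0833333° lon, +8·0.0416667° lat → SW at lon 124.833°, lat -1.66667°.
Cell spans 0.0833333° lon × 0.0416667° lat. NE corner is SW corner plus one full cell.
latitude 1.6250° S, longitude 124.9167° E.

1.6250° S, 124.9167° E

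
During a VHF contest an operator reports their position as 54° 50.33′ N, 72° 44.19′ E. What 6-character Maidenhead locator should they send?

Shift to the Maidenhead origin (180°W, 90°S): lon 252.7365, lat 144.8388.
Field: 252.7365/20 → 12 → M, 144.8388/10 → 14 → O; chars MO.
Square: 12.7365/2 → 6, 4.8388/1 → 4; chars 64.
Subsquare: 0.7365/0.0833333 → 8 → i, 0.8388/0.0416667 → 20 → u; chars iu.

MO64iu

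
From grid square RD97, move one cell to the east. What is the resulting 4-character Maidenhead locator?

AD07

Longitude square 9; +1 → 10, wraps to 0, carry into field.
Longitude field R = 17; +1 → 18, wraps to 0 = A, wrapping around the antimeridian.
The latitude characters are unchanged.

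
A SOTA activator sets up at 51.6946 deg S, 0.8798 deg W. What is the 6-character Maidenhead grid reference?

Offset from 180°W / 90°S: lon 179.1202°, lat 38.3054°.
Field (20°×10°, letters A–R): 179.1202/20 → 8 → I, 38.3054/10 → 3 → D; chars ID.
Square (2°×1°, digits 0–9): 19.1202/2 → 9, 8.3054/1 → 8; chars 98.
Subsquare (5′×2.5′, letters a–x): 1.1202/0.0833333 → 13 → n, 0.3054/0.0416667 → 7 → h; chars nh.

ID98nh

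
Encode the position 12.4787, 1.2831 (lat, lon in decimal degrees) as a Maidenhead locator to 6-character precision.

Shift to the Maidenhead origin (180°W, 90°S): lon 181.2831, lat 102.4787.
Field: lon ⌊181.2831/20⌋ = 9 → J; lat ⌊102.4787/10⌋ = 10 → K.
Square: lon ⌊1.2831/2⌋ = 0; lat ⌊2.4787/1⌋ = 2.
Subsquare: lon ⌊1.2831/0.0833333⌋ = 15 → p; lat ⌊0.4787/0.0416667⌋ = 11 → l.

JK02pl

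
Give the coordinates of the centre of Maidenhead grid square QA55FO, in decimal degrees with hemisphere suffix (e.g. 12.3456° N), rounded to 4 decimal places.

Field Q=16, A=0: +16·20° lon, +0·10° lat → SW at lon 140°, lat -90°.
Square 5, 5: +5·2° lon, +5·1° lat → SW at lon 150°, lat -85°.
Subsquare f=5, o=14: +5·0.0833333° lon, +14·0.0416667° lat → SW at lon 150.417°, lat -84.4167°.
Cell spans 0.0833333° lon × 0.0416667° lat. Centre is SW corner plus half of each.
latitude 84.3958° S, longitude 150.4583° E.

84.3958° S, 150.4583° E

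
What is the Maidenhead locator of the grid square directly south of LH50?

LG59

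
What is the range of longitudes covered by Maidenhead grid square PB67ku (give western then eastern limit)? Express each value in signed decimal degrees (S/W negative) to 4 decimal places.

132.8333, 132.9167

Field P=15, B=1: +15·20° lon, +1·10° lat → SW at lon 120°, lat -80°.
Square 6, 7: +6·2° lon, +7·1° lat → SW at lon 132°, lat -73°.
Subsquare k=10, u=20: +10·0.0833333° lon, +20·0.0416667° lat → SW at lon 132.833°, lat -72.1667°.
Cell spans 0.0833333° lon × 0.0416667° lat.
west 132.8333, east 132.9167.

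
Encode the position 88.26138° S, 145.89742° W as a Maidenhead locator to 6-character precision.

BA71br

Add 180° to longitude and 90° to latitude: 34.1026, 1.7386.
Field: lon ⌊34.1026/20⌋ = 1 → B; lat ⌊1.7386/10⌋ = 0 → A.
Square: lon ⌊14.1026/2⌋ = 7; lat ⌊1.7386/1⌋ = 1.
Subsquare: lon ⌊0.1026/0.0833333⌋ = 1 → b; lat ⌊0.7386/0.0416667⌋ = 17 → r.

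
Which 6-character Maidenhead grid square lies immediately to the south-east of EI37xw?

EI47av

Longitude subsquare x = 23; +1 → 24, wraps to 0 = a, carry into square.
Longitude square 3; +1 → 4.
Latitude subsquare w = 22; −1 → 21 = v.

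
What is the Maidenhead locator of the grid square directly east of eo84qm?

EO84rm

Longitude subsquare q = 16; +1 → 17 = r.
The latitude characters are unchanged.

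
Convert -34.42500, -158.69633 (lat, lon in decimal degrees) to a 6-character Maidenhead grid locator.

BF05pn

Offset from 180°W / 90°S: lon 21.3037°, lat 55.5750°.
Field: 21.3037/20 → 1 → B, 55.5750/10 → 5 → F; chars BF.
Square: 1.3037/2 → 0, 5.5750/1 → 5; chars 05.
Subsquare: 1.3037/0.0833333 → 15 → p, 0.5750/0.0416667 → 13 → n; chars pn.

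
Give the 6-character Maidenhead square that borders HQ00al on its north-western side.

GQ90xm

Longitude subsquare a = 0; −1 → -1, wraps to 23 = x, carry into square.
Longitude square 0; −1 → -1, wraps to 9, carry into field.
Longitude field H = 7; −1 → 6 = G.
Latitude subsquare l = 11; +1 → 12 = m.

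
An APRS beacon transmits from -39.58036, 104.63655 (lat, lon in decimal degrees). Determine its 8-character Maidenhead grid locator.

Shift to the Maidenhead origin (180°W, 90°S): lon 284.63655, lat 50.41964.
Field (20°×10°, letters A–R): 284.63655/20 → 14 → O, 50.41964/10 → 5 → F; chars OF.
Square (2°×1°, digits 0–9): 4.63655/2 → 2, 0.41964/1 → 0; chars 20.
Subsquare (5′×2.5′, letters a–x): 0.63655/0.0833333 → 7 → h, 0.41964/0.0416667 → 10 → k; chars hk.
Extended square (30″×15″, digits 0–9): 0.05322/0.00833333 → 6, 0.00297/0.00416667 → 0; chars 60.

OF20hk60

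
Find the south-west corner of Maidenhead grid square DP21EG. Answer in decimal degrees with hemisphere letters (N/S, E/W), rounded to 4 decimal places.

Field D=3, P=15: +3·20° lon, +15·10° lat → SW at lon -120°, lat 60°.
Square 2, 1: +2·2° lon, +1·1° lat → SW at lon -116°, lat 61°.
Subsquare e=4, g=6: +4·0.0833333° lon, +6·0.0416667° lat → SW at lon -115.667°, lat 61.25°.
latitude 61.2500° N, longitude 115.6667° W.

61.2500° N, 115.6667° W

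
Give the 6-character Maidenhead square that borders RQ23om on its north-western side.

RQ23nn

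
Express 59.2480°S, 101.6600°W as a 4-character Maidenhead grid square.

Shift to the Maidenhead origin (180°W, 90°S): lon 78.34, lat 30.75.
Field (20°×10°, letters A–R): lon ⌊78.34/20⌋ = 3 → D; lat ⌊30.75/10⌋ = 3 → D.
Square (2°×1°, digits 0–9): lon ⌊18.34/2⌋ = 9; lat ⌊0.75/1⌋ = 0.

DD90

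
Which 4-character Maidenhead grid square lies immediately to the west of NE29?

NE19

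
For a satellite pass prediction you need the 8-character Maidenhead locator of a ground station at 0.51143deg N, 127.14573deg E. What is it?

Offset from 180°W / 90°S: lon 307.14573°, lat 90.51143°.
Field: 307.14573/20 → 15 → P, 90.51143/10 → 9 → J; chars PJ.
Square: 7.14573/2 → 3, 0.51143/1 → 0; chars 30.
Subsquare: 1.14573/0.0833333 → 13 → n, 0.51143/0.0416667 → 12 → m; chars nm.
Extended square: 0.06240/0.00833333 → 7, 0.01143/0.00416667 → 2; chars 72.

PJ30nm72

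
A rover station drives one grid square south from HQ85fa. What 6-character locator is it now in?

Latitude subsquare a = 0; −1 → -1, wraps to 23 = x, carry into square.
Latitude square 5; −1 → 4.
The longitude characters are unchanged.

HQ84fx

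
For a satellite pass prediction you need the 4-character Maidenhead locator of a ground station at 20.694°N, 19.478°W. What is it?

IL00

Offset from 180°W / 90°S: lon 160.52°, lat 110.69°.
Field: lon ⌊160.52/20⌋ = 8 → I; lat ⌊110.69/10⌋ = 11 → L.
Square: lon ⌊0.52/2⌋ = 0; lat ⌊0.69/1⌋ = 0.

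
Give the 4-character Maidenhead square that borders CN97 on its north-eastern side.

Longitude square 9; +1 → 10, wraps to 0, carry into field.
Longitude field C = 2; +1 → 3 = D.
Latitude square 7; +1 → 8.

DN08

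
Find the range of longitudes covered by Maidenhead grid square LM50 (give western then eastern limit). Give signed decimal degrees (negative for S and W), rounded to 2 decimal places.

50.00, 52.00

Field L=11, M=12: +11·20° lon, +12·10° lat → SW at lon 40°, lat 30°.
Square 5, 0: +5·2° lon, +0·1° lat → SW at lon 50°, lat 30°.
Cell spans 2° lon × 1° lat.
west 50.00, east 52.00.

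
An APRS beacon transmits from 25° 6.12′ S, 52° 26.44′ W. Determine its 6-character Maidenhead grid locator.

GG34sv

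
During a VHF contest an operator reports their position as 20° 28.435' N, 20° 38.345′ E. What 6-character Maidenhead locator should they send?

KL00hl

Offset from 180°W / 90°S: lon 200.6391°, lat 110.4739°.
Field: lon ⌊200.6391/20⌋ = 10 → K; lat ⌊110.4739/10⌋ = 11 → L.
Square: lon ⌊0.6391/2⌋ = 0; lat ⌊0.4739/1⌋ = 0.
Subsquare: lon ⌊0.6391/0.0833333⌋ = 7 → h; lat ⌊0.4739/0.0416667⌋ = 11 → l.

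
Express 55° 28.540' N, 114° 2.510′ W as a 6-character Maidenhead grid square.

DO25xl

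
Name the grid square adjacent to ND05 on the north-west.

MD96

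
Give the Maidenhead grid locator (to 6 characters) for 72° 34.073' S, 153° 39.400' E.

QB67tk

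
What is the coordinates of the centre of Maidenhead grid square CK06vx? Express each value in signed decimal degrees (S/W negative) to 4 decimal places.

Field C=2, K=10: +2·20° lon, +10·10° lat → SW at lon -140°, lat 10°.
Square 0, 6: +0·2° lon, +6·1° lat → SW at lon -140°, lat 16°.
Subsquare v=21, x=23: +21·0.0833333° lon, +23·0.0416667° lat → SW at lon -138.25°, lat 16.9583°.
Cell spans 0.0833333° lon × 0.0416667° lat. Centre is SW corner plus half of each.
latitude 16.9792, longitude -138.2083.

16.9792, -138.2083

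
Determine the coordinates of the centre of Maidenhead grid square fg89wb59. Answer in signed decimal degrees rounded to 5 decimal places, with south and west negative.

-20.91875, -62.12083

Field F=5, G=6: +5·20° lon, +6·10° lat → SW at lon -80°, lat -30°.
Square 8, 9: +8·2° lon, +9·1° lat → SW at lon -64°, lat -21°.
Subsquare w=22, b=1: +22·0.0833333° lon, +1·0.0416667° lat → SW at lon -62.1667°, lat -20.9583°.
Extended square 5, 9: +5·0.00833333° lon, +9·0.00416667° lat → SW at lon -62.125°, lat -20.9208°.
Cell spans 0.00833333° lon × 0.00416667° lat. Centre is SW corner plus half of each.
latitude -20.91875, longitude -62.12083.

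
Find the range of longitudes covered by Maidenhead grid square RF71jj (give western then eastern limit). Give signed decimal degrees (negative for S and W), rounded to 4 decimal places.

174.7500, 174.8333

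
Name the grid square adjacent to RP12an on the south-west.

RP02xm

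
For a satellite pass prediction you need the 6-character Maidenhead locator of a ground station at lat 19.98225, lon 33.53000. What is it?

Shift to the Maidenhead origin (180°W, 90°S): lon 213.5300, lat 109.9822.
Field (20°×10°, letters A–R): lon ⌊213.5300/20⌋ = 10 → K; lat ⌊109.9822/10⌋ = 10 → K.
Square (2°×1°, digits 0–9): lon ⌊13.5300/2⌋ = 6; lat ⌊9.9822/1⌋ = 9.
Subsquare (5′×2.5′, letters a–x): lon ⌊1.5300/0.0833333⌋ = 18 → s; lat ⌊0.9822/0.0416667⌋ = 23 → x.

KK69sx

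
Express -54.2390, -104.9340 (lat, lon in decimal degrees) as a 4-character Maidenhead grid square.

Offset from 180°W / 90°S: lon 75.07°, lat 35.76°.
Field (20°×10°, letters A–R): 75.07/20 → 3 → D, 35.76/10 → 3 → D; chars DD.
Square (2°×1°, digits 0–9): 15.07/2 → 7, 5.76/1 → 5; chars 75.

DD75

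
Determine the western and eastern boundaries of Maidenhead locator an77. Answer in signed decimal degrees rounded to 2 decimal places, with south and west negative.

Field A=0, N=13: +0·20° lon, +13·10° lat → SW at lon -180°, lat 40°.
Square 7, 7: +7·2° lon, +7·1° lat → SW at lon -166°, lat 47°.
Cell spans 2° lon × 1° lat.
west -166.00, east -164.00.

-166.00, -164.00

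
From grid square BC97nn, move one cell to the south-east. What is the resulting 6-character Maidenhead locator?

BC97om

Longitude subsquare n = 13; +1 → 14 = o.
Latitude subsquare n = 13; −1 → 12 = m.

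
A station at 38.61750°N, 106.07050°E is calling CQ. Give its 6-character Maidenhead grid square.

Offset from 180°W / 90°S: lon 286.0705°, lat 128.6175°.
Field (20°×10°, letters A–R): lon ⌊286.0705/20⌋ = 14 → O; lat ⌊128.6175/10⌋ = 12 → M.
Square (2°×1°, digits 0–9): lon ⌊6.0705/2⌋ = 3; lat ⌊8.6175/1⌋ = 8.
Subsquare (5′×2.5′, letters a–x): lon ⌊0.0705/0.0833333⌋ = 0 → a; lat ⌊0.6175/0.0416667⌋ = 14 → o.

OM38ao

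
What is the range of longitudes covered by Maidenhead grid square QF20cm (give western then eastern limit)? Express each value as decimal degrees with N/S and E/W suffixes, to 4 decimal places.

144.1667° E, 144.2500° E

Field Q=16, F=5: +16·20° lon, +5·10° lat → SW at lon 140°, lat -40°.
Square 2, 0: +2·2° lon, +0·1° lat → SW at lon 144°, lat -40°.
Subsquare c=2, m=12: +2·0.0833333° lon, +12·0.0416667° lat → SW at lon 144.167°, lat -39.5°.
Cell spans 0.0833333° lon × 0.0416667° lat.
west 144.1667° E, east 144.2500° E.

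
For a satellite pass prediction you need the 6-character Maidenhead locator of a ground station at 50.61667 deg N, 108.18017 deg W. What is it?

Shift to the Maidenhead origin (180°W, 90°S): lon 71.8198, lat 140.6167.
Field (20°×10°, letters A–R): 71.8198/20 → 3 → D, 140.6167/10 → 14 → O; chars DO.
Square (2°×1°, digits 0–9): 11.8198/2 → 5, 0.6167/1 → 0; chars 50.
Subsquare (5′×2.5′, letters a–x): 1.8198/0.0833333 → 21 → v, 0.6167/0.0416667 → 14 → o; chars vo.

DO50vo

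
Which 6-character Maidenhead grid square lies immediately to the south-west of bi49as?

BI39xr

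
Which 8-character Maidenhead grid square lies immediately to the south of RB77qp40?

RB77qo49

Latitude extended square 0; −1 → -1, wraps to 9, carry into subsquare.
Latitude subsquare p = 15; −1 → 14 = o.
The longitude characters are unchanged.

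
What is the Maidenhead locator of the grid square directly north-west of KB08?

Longitude square 0; −1 → -1, wraps to 9, carry into field.
Longitude field K = 10; −1 → 9 = J.
Latitude square 8; +1 → 9.

JB99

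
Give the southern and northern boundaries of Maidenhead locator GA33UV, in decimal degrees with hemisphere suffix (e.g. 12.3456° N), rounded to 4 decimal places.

86.1250° S, 86.0833° S

Field G=6, A=0: +6·20° lon, +0·10° lat → SW at lon -60°, lat -90°.
Square 3, 3: +3·2° lon, +3·1° lat → SW at lon -54°, lat -87°.
Subsquare u=20, v=21: +20·0.0833333° lon, +21·0.0416667° lat → SW at lon -52.3333°, lat -86.125°.
Cell spans 0.0833333° lon × 0.0416667° lat.
south 86.1250° S, north 86.0833° S.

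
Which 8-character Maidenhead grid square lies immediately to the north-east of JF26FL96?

Longitude extended square 9; +1 → 10, wraps to 0, carry into subsquare.
Longitude subsquare f = 5; +1 → 6 = g.
Latitude extended square 6; +1 → 7.

JF26gl07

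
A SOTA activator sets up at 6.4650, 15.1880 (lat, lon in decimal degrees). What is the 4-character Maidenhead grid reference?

JJ76

Offset from 180°W / 90°S: lon 195.19°, lat 96.47°.
Field (20°×10°, letters A–R): lon ⌊195.19/20⌋ = 9 → J; lat ⌊96.47/10⌋ = 9 → J.
Square (2°×1°, digits 0–9): lon ⌊15.19/2⌋ = 7; lat ⌊6.47/1⌋ = 6.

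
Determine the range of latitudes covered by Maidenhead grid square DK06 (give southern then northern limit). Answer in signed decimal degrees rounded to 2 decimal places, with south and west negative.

16.00, 17.00

Field D=3, K=10: +3·20° lon, +10·10° lat → SW at lon -120°, lat 10°.
Square 0, 6: +0·2° lon, +6·1° lat → SW at lon -120°, lat 16°.
Cell spans 2° lon × 1° lat.
south 16.00, north 17.00.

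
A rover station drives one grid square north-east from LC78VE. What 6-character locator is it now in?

LC78wf

Longitude subsquare v = 21; +1 → 22 = w.
Latitude subsquare e = 4; +1 → 5 = f.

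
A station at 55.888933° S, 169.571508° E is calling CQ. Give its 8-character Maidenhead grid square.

RD44sc86

Offset from 180°W / 90°S: lon 349.57151°, lat 34.11107°.
Field: lon ⌊349.57151/20⌋ = 17 → R; lat ⌊34.11107/10⌋ = 3 → D.
Square: lon ⌊9.57151/2⌋ = 4; lat ⌊4.11107/1⌋ = 4.
Subsquare: lon ⌊1.57151/0.0833333⌋ = 18 → s; lat ⌊0.11107/0.0416667⌋ = 2 → c.
Extended square: lon ⌊0.07151/0.00833333⌋ = 8; lat ⌊0.02773/0.00416667⌋ = 6.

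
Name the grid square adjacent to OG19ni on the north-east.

Longitude subsquare n = 13; +1 → 14 = o.
Latitude subsquare i = 8; +1 → 9 = j.

OG19oj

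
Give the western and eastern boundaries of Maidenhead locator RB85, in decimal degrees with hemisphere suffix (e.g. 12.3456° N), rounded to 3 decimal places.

Field R=17, B=1: +17·20° lon, +1·10° lat → SW at lon 160°, lat -80°.
Square 8, 5: +8·2° lon, +5·1° lat → SW at lon 176°, lat -75°.
Cell spans 2° lon × 1° lat.
west 176.000° E, east 178.000° E.

176.000° E, 178.000° E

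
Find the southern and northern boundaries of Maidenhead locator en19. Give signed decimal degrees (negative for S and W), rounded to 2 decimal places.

49.00, 50.00

Field E=4, N=13: +4·20° lon, +13·10° lat → SW at lon -100°, lat 40°.
Square 1, 9: +1·2° lon, +9·1° lat → SW at lon -98°, lat 49°.
Cell spans 2° lon × 1° lat.
south 49.00, north 50.00.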